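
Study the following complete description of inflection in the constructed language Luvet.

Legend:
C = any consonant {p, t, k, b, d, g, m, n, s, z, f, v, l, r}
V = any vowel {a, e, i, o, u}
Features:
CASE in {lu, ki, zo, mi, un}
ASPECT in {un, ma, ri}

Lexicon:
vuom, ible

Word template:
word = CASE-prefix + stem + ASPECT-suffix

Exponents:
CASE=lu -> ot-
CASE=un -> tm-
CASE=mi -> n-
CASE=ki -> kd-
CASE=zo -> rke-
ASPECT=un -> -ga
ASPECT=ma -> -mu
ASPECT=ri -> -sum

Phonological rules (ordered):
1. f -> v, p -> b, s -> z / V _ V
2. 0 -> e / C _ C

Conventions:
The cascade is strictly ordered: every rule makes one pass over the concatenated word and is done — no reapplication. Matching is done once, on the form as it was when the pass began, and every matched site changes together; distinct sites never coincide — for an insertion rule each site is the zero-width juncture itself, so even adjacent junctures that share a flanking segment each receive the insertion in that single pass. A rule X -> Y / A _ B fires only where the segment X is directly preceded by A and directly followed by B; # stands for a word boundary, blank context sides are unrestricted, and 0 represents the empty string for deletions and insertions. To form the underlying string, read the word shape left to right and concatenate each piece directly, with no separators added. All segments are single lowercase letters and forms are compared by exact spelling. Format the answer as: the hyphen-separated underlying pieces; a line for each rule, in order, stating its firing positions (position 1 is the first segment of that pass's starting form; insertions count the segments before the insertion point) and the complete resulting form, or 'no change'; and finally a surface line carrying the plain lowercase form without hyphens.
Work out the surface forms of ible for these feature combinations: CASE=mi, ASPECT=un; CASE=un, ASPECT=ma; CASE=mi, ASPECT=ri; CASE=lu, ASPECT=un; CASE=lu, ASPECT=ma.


cell CASE=mi, ASPECT=un:
underlying: n-ible-ga
1. f -> v, p -> b, s -> z / V _ V: no change
2. 0 -> e / C _ C: inserts after position(s) 3: nibelega
surface: nibelega

cell CASE=un, ASPECT=ma:
underlying: tm-ible-mu
1. f -> v, p -> b, s -> z / V _ V: no change
2. 0 -> e / C _ C: inserts after position(s) 1, 4: temibelemu
surface: temibelemu

cell CASE=mi, ASPECT=ri:
underlying: n-ible-sum
1. f -> v, p -> b, s -> z / V _ V: fires at position(s) 6: niblezum
2. 0 -> e / C _ C: inserts after position(s) 3: nibelezum
surface: nibelezum

cell CASE=lu, ASPECT=un:
underlying: ot-ible-ga
1. f -> v, p -> b, s -> z / V _ V: no change
2. 0 -> e / C _ C: inserts after position(s) 4: otibelega
surface: otibelega

cell CASE=lu, ASPECT=ma:
underlying: ot-ible-mu
1. f -> v, p -> b, s -> z / V _ V: no change
2. 0 -> e / C _ C: inserts after position(s) 4: otibelemu
surface: otibelemu


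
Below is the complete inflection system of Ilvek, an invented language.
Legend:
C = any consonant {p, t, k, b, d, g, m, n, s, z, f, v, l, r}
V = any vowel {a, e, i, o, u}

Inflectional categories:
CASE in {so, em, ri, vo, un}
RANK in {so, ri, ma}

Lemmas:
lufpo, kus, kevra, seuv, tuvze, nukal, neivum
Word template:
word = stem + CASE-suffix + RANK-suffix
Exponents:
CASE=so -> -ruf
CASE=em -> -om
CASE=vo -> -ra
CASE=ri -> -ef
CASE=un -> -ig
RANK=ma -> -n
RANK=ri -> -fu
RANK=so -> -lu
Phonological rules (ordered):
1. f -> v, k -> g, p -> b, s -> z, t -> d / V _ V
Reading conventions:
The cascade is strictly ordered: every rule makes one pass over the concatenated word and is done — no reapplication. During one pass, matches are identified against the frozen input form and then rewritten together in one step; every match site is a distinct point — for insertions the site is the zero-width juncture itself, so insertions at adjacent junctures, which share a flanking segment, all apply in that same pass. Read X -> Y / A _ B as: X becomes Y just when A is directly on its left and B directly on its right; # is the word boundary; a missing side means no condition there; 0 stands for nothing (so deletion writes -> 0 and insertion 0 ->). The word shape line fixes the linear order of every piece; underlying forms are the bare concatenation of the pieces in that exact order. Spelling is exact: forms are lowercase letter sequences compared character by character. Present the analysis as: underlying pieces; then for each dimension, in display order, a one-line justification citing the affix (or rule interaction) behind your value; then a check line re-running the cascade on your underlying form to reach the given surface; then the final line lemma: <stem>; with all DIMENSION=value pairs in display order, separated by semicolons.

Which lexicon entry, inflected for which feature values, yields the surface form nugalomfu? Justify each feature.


underlying: nukal-om-fu
CASE=em - signalled by the affix -om
RANK=ri - signalled by the affix -fu
check: nukalomfu -> nugalomfu
lemma: nukal; CASE=em; RANK=ri


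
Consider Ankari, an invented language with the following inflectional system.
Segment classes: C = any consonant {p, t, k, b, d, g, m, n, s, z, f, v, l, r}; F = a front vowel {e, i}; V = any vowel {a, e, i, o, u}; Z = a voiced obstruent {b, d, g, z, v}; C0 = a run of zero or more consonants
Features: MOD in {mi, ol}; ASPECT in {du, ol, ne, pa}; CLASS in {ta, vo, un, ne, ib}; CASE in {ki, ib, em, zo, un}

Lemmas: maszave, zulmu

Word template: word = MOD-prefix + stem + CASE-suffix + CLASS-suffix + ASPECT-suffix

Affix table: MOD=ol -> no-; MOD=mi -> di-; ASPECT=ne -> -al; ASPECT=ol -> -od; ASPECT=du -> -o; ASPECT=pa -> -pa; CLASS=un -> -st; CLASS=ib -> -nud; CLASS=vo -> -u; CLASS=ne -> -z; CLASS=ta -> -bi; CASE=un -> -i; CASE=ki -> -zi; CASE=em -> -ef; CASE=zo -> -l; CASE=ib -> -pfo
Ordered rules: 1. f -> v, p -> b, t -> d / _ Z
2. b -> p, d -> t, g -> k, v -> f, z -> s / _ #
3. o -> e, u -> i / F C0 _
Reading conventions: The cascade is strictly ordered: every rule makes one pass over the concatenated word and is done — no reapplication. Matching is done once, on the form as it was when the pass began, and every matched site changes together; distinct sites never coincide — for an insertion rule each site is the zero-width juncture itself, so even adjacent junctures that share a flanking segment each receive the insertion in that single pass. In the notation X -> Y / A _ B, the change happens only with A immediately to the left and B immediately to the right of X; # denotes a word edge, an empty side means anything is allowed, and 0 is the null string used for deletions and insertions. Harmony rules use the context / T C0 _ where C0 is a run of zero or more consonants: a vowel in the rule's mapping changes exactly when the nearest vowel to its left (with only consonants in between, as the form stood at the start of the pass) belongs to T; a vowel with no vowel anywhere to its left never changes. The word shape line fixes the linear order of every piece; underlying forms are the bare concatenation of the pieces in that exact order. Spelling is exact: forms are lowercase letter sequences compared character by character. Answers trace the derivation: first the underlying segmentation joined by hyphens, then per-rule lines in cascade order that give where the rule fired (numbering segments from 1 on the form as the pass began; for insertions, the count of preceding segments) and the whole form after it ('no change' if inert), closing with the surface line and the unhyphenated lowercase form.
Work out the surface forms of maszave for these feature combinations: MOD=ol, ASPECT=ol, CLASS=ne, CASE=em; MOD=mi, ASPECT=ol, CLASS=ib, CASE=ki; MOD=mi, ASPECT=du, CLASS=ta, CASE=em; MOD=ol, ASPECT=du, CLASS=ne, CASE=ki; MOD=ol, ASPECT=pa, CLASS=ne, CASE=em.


cell MOD=ol, ASPECT=ol, CLASS=ne, CASE=em:
underlying: no-maszave-ef-z-od
1. f -> v, p -> b, t -> d / _ Z: fires at position(s) 11: nomaszaveevzod
2. b -> p, d -> t, g -> k, v -> f, z -> s / _ #: fires at position(s) 14: nomaszaveevzot
3. o -> e, u -> i / F C0 _: fires at position(s) 13: nomaszaveevzet
surface: nomaszaveevzet

cell MOD=mi, ASPECT=ol, CLASS=ib, CASE=ki:
underlying: di-maszave-zi-nud-od
1. f -> v, p -> b, t -> d / _ Z: no change
2. b -> p, d -> t, g -> k, v -> f, z -> s / _ #: fires at position(s) 16: dimaszavezinudot
3. o -> e, u -> i / F C0 _: fires at position(s) 13: dimaszavezinidot
surface: dimaszavezinidot

cell MOD=mi, ASPECT=du, CLASS=ta, CASE=em:
underlying: di-maszave-ef-bi-o
1. f -> v, p -> b, t -> d / _ Z: fires at position(s) 11: dimaszaveevbio
2. b -> p, d -> t, g -> k, v -> f, z -> s / _ #: no change
3. o -> e, u -> i / F C0 _: fires at position(s) 14: dimaszaveevbie
surface: dimaszaveevbie

cell MOD=ol, ASPECT=du, CLASS=ne, CASE=ki:
underlying: no-maszave-zi-z-o
1. f -> v, p -> b, t -> d / _ Z: no change
2. b -> p, d -> t, g -> k, v -> f, z -> s / _ #: no change
3. o -> e, u -> i / F C0 _: fires at position(s) 13: nomaszavezize
surface: nomaszavezize

cell MOD=ol, ASPECT=pa, CLASS=ne, CASE=em:
underlying: no-maszave-ef-z-pa
1. f -> v, p -> b, t -> d / _ Z: fires at position(s) 11: nomaszaveevzpa
2. b -> p, d -> t, g -> k, v -> f, z -> s / _ #: no change
3. o -> e, u -> i / F C0 _: no change
surface: nomaszaveevzpa


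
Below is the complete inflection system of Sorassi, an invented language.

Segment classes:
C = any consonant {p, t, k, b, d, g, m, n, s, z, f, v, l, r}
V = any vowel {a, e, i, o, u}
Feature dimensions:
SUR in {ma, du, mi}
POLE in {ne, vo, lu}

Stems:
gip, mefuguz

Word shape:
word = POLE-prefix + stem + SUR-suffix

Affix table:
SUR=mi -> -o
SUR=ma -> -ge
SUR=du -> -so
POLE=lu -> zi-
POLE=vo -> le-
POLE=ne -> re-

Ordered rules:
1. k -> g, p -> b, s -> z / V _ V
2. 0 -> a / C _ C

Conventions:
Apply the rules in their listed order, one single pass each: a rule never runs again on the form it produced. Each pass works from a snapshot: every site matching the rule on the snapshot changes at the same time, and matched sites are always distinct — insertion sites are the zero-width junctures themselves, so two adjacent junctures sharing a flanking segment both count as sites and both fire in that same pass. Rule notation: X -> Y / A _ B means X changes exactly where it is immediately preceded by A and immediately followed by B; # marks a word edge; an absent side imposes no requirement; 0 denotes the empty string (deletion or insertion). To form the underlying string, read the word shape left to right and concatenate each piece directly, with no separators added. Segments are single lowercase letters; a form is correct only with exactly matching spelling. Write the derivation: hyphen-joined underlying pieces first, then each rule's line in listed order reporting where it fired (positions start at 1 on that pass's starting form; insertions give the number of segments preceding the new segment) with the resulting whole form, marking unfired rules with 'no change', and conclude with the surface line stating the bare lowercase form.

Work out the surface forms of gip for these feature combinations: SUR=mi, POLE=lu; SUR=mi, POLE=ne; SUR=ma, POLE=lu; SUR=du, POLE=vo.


cell SUR=mi, POLE=lu:
underlying: zi-gip-o
1. k -> g, p -> b, s -> z / V _ V: fires at position(s) 5: zigibo
2. 0 -> a / C _ C: no change
surface: zigibo

cell SUR=mi, POLE=ne:
underlying: re-gip-o
1. k -> g, p -> b, s -> z / V _ V: fires at position(s) 5: regibo
2. 0 -> a / C _ C: no change
surface: regibo

cell SUR=ma, POLE=lu:
underlying: zi-gip-ge
1. k -> g, p -> b, s -> z / V _ V: no change
2. 0 -> a / C _ C: inserts after position(s) 5: zigipage
surface: zigipage

cell SUR=du, POLE=vo:
underlying: le-gip-so
1. k -> g, p -> b, s -> z / V _ V: no change
2. 0 -> a / C _ C: inserts after position(s) 5: legipaso
surface: legipaso


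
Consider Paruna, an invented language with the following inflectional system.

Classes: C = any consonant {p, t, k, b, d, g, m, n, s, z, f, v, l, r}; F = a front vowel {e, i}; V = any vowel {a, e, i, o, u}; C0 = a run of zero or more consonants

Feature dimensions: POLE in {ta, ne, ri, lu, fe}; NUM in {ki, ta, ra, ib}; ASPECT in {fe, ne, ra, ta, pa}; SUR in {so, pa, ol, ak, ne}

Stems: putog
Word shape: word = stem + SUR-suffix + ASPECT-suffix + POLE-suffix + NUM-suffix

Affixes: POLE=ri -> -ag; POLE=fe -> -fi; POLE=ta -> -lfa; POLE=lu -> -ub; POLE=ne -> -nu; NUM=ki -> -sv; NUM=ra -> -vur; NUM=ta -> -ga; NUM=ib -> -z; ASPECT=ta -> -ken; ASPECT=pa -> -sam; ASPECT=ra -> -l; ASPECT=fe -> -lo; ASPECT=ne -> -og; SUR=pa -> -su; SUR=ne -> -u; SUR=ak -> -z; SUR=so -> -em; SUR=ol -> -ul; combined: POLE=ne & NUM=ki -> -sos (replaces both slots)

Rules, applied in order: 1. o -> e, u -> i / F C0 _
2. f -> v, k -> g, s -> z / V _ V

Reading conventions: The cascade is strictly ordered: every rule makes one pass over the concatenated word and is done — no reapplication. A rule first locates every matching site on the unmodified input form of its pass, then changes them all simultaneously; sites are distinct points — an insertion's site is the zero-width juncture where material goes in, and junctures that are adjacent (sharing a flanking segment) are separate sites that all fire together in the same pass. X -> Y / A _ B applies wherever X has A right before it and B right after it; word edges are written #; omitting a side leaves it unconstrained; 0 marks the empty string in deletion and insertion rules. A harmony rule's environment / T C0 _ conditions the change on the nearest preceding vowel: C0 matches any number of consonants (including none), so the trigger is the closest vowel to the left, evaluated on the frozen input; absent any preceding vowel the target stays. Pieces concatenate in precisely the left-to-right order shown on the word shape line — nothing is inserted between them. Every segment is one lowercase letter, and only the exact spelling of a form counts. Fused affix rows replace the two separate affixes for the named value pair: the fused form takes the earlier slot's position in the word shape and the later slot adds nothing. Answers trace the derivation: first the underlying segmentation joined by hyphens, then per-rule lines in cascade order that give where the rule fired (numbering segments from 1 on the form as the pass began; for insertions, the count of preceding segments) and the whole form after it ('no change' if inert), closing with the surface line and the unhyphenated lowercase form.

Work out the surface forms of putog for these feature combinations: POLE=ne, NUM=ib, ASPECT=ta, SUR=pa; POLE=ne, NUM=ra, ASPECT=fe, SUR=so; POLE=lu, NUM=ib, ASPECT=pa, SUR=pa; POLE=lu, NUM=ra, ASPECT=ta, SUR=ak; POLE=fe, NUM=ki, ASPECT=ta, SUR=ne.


cell POLE=ne, NUM=ib, ASPECT=ta, SUR=pa:
underlying: putog-su-ken-nu-z
1. o -> e, u -> i / F C0 _: fires at position(s) 12: putogsukenniz
2. f -> v, k -> g, s -> z / V _ V: fires at position(s) 8: putogsugenniz
surface: putogsugenniz

cell POLE=ne, NUM=ra, ASPECT=fe, SUR=so:
underlying: putog-em-lo-nu-vur
1. o -> e, u -> i / F C0 _: fires at position(s) 9: putogemlenuvur
2. f -> v, k -> g, s -> z / V _ V: no change
surface: putogemlenuvur

cell POLE=lu, NUM=ib, ASPECT=pa, SUR=pa:
underlying: putog-su-sam-ub-z
1. o -> e, u -> i / F C0 _: no change
2. f -> v, k -> g, s -> z / V _ V: fires at position(s) 8: putogsuzamubz
surface: putogsuzamubz

cell POLE=lu, NUM=ra, ASPECT=ta, SUR=ak:
underlying: putog-z-ken-ub-vur
1. o -> e, u -> i / F C0 _: fires at position(s) 10: putogzkenibvur
2. f -> v, k -> g, s -> z / V _ V: no change
surface: putogzkenibvur

cell POLE=fe, NUM=ki, ASPECT=ta, SUR=ne:
underlying: putog-u-ken-fi-sv
1. o -> e, u -> i / F C0 _: no change
2. f -> v, k -> g, s -> z / V _ V: fires at position(s) 7: putogugenfisv
surface: putogugenfisv


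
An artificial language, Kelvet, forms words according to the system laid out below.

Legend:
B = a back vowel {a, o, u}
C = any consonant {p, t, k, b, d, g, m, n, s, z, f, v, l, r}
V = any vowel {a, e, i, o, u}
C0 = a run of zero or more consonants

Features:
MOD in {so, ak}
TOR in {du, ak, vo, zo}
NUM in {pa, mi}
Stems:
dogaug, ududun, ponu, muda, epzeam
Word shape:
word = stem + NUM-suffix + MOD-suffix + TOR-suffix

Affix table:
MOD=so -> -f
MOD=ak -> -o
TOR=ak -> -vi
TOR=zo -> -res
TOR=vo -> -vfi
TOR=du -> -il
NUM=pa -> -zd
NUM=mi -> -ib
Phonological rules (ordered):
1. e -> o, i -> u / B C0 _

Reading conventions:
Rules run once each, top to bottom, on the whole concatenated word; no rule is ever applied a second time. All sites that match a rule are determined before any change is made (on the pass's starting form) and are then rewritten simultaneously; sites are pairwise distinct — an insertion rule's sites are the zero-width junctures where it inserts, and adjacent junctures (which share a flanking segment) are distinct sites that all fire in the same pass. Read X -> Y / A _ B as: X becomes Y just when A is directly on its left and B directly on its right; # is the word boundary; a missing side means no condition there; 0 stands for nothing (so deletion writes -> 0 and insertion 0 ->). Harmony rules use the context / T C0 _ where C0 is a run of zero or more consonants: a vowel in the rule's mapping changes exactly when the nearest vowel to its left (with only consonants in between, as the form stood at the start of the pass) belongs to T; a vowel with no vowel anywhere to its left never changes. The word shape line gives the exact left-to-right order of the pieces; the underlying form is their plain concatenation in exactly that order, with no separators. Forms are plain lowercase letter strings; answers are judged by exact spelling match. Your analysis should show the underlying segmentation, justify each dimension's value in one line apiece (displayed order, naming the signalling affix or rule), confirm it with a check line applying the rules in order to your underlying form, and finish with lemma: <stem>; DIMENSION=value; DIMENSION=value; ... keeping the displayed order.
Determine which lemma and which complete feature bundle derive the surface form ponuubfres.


underlying: ponu-ib-f-res
MOD=so - signalled by the affix -f
TOR=zo - signalled by the affix -res
NUM=mi - signalled by the affix -ib
check: ponuibfres -> ponuubfres
lemma: ponu; MOD=so; TOR=zo; NUM=mi


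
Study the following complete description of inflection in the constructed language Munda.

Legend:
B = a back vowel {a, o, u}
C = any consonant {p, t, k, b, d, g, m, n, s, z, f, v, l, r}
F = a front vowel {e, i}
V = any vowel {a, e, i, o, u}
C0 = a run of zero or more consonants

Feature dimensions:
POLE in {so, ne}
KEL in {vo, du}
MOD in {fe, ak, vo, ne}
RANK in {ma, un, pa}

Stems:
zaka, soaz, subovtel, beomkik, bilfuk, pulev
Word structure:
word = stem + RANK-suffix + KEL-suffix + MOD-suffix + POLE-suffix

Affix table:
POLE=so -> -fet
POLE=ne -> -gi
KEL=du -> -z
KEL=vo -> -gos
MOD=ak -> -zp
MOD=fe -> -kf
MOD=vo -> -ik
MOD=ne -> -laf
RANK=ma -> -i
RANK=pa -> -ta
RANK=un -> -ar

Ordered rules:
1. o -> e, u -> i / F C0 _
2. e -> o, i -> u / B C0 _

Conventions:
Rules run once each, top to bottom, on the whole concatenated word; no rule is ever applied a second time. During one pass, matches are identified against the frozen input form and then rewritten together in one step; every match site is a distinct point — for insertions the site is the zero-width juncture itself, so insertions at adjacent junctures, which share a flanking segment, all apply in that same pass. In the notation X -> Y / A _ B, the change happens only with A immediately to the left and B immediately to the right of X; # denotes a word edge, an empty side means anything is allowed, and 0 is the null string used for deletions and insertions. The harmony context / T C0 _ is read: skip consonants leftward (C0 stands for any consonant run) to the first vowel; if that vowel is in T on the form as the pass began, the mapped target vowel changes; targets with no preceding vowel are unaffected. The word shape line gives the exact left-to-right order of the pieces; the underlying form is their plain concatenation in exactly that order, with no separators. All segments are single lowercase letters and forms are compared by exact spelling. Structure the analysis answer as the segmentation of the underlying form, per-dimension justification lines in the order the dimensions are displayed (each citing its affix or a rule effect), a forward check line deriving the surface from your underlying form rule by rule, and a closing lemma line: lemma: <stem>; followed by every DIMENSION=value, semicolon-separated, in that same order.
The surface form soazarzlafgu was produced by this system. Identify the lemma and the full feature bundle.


underlying: soaz-ar-z-laf-gi
POLE=ne - signalled by the affix -gi
KEL=du - signalled by the affix -z
MOD=ne - signalled by the affix -laf
RANK=un - signalled by the affix -ar
check: soazarzlafgi -> soazarzlafgi -> soazarzlafgu
lemma: soaz; POLE=ne; KEL=du; MOD=ne; RANK=un


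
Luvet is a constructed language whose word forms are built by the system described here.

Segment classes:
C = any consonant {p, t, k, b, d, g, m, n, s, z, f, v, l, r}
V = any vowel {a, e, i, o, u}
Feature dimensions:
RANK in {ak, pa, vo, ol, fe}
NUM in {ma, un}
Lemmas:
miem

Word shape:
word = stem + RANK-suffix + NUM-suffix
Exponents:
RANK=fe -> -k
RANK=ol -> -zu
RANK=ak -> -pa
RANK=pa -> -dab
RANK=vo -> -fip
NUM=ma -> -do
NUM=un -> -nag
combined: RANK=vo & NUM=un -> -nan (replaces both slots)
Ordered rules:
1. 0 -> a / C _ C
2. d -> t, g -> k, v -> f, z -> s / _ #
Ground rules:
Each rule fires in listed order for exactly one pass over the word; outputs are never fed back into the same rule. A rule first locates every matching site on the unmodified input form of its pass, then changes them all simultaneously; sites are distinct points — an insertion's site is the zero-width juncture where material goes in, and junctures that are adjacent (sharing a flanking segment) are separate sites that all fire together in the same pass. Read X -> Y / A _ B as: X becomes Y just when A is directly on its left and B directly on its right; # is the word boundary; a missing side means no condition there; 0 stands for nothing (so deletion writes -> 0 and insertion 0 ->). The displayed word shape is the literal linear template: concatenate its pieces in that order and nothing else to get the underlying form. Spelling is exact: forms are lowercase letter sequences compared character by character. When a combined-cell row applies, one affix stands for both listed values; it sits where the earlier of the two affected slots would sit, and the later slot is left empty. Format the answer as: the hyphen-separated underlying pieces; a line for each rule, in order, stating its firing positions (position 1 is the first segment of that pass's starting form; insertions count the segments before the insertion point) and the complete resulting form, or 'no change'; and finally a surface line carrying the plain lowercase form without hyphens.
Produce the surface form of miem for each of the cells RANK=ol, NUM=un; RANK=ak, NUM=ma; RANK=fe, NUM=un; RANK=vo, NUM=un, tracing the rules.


cell RANK=ol, NUM=un:
underlying: miem-zu-nag
1. 0 -> a / C _ C: inserts after position(s) 4: miemazunag
2. d -> t, g -> k, v -> f, z -> s / _ #: fires at position(s) 10: miemazunak
surface: miemazunak

cell RANK=ak, NUM=ma:
underlying: miem-pa-do
1. 0 -> a / C _ C: inserts after position(s) 4: miemapado
2. d -> t, g -> k, v -> f, z -> s / _ #: no change
surface: miemapado

cell RANK=fe, NUM=un:
underlying: miem-k-nag
1. 0 -> a / C _ C: inserts after position(s) 4, 5: miemakanag
2. d -> t, g -> k, v -> f, z -> s / _ #: fires at position(s) 10: miemakanak
surface: miemakanak

cell RANK=vo, NUM=un:
underlying: miem-nan
1. 0 -> a / C _ C: inserts after position(s) 4: miemanan
2. d -> t, g -> k, v -> f, z -> s / _ #: no change
surface: miemanan


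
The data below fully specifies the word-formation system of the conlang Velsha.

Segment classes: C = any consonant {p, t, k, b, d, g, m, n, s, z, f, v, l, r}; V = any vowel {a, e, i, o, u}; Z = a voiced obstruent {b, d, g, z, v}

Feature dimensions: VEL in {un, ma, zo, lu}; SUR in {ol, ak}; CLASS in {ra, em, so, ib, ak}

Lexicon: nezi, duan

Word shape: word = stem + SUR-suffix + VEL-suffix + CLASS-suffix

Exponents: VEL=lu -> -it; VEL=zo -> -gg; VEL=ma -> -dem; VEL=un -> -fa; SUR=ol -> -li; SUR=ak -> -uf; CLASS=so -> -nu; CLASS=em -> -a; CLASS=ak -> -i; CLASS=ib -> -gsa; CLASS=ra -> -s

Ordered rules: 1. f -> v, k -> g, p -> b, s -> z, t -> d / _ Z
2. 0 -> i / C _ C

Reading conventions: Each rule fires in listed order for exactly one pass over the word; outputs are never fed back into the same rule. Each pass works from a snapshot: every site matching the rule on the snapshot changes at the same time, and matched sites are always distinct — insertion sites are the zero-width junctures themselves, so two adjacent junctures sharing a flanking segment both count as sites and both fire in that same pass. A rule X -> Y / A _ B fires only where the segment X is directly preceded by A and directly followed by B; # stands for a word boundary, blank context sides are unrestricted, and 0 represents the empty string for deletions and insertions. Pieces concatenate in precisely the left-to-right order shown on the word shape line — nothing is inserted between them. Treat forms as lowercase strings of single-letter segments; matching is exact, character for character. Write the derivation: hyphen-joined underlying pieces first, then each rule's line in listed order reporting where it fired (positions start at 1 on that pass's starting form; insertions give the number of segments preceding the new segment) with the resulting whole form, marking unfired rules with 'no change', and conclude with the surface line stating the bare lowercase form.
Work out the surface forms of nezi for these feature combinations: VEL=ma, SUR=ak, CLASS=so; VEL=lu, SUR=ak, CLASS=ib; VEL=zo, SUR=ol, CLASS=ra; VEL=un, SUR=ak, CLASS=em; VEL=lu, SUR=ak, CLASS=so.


cell VEL=ma, SUR=ak, CLASS=so:
underlying: nezi-uf-dem-nu
1. f -> v, k -> g, p -> b, s -> z, t -> d / _ Z: fires at position(s) 6: neziuvdemnu
2. 0 -> i / C _ C: inserts after position(s) 6, 9: neziuvideminu
surface: neziuvideminu

cell VEL=lu, SUR=ak, CLASS=ib:
underlying: nezi-uf-it-gsa
1. f -> v, k -> g, p -> b, s -> z, t -> d / _ Z: fires at position(s) 8: neziufidgsa
2. 0 -> i / C _ C: inserts after position(s) 8, 9: neziufidigisa
surface: neziufidigisa

cell VEL=zo, SUR=ol, CLASS=ra:
underlying: nezi-li-gg-s
1. f -> v, k -> g, p -> b, s -> z, t -> d / _ Z: no change
2. 0 -> i / C _ C: inserts after position(s) 7, 8: neziligigis
surface: neziligigis

cell VEL=un, SUR=ak, CLASS=em:
underlying: nezi-uf-fa-a
1. f -> v, k -> g, p -> b, s -> z, t -> d / _ Z: no change
2. 0 -> i / C _ C: inserts after position(s) 6: neziufifaa
surface: neziufifaa

cell VEL=lu, SUR=ak, CLASS=so:
underlying: nezi-uf-it-nu
1. f -> v, k -> g, p -> b, s -> z, t -> d / _ Z: no change
2. 0 -> i / C _ C: inserts after position(s) 8: neziufitinu
surface: neziufitinu


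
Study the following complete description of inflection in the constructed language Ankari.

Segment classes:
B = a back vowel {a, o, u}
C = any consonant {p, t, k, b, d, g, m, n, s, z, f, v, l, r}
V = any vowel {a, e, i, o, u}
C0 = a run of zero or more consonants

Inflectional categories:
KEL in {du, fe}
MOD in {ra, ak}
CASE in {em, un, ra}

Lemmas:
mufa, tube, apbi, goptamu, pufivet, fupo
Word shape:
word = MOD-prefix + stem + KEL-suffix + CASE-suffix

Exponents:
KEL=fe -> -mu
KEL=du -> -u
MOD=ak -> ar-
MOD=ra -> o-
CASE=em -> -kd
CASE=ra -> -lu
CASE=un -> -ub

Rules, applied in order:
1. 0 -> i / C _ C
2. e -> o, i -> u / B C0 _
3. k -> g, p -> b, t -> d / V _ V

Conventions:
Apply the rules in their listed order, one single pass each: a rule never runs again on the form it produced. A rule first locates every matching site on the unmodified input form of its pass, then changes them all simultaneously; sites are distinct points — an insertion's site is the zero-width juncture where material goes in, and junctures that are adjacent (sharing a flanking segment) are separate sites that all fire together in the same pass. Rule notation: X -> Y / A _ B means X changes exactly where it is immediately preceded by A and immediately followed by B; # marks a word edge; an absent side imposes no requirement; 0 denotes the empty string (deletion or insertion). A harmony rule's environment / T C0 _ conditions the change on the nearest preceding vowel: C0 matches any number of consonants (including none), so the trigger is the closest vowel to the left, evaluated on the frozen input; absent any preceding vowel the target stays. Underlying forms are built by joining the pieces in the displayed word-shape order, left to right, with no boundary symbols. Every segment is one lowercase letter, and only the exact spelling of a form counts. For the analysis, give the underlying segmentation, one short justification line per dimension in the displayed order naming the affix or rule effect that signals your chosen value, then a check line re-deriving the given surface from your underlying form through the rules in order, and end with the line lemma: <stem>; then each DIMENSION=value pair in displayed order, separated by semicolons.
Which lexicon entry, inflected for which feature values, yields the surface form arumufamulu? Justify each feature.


underlying: ar-mufa-mu-lu
KEL=fe - signalled by the affix -mu
MOD=ak - signalled by the affix ar-
CASE=ra - signalled by the affix -lu
check: armufamulu -> arimufamulu -> arumufamulu -> arumufamulu
lemma: mufa; KEL=fe; MOD=ak; CASE=ra


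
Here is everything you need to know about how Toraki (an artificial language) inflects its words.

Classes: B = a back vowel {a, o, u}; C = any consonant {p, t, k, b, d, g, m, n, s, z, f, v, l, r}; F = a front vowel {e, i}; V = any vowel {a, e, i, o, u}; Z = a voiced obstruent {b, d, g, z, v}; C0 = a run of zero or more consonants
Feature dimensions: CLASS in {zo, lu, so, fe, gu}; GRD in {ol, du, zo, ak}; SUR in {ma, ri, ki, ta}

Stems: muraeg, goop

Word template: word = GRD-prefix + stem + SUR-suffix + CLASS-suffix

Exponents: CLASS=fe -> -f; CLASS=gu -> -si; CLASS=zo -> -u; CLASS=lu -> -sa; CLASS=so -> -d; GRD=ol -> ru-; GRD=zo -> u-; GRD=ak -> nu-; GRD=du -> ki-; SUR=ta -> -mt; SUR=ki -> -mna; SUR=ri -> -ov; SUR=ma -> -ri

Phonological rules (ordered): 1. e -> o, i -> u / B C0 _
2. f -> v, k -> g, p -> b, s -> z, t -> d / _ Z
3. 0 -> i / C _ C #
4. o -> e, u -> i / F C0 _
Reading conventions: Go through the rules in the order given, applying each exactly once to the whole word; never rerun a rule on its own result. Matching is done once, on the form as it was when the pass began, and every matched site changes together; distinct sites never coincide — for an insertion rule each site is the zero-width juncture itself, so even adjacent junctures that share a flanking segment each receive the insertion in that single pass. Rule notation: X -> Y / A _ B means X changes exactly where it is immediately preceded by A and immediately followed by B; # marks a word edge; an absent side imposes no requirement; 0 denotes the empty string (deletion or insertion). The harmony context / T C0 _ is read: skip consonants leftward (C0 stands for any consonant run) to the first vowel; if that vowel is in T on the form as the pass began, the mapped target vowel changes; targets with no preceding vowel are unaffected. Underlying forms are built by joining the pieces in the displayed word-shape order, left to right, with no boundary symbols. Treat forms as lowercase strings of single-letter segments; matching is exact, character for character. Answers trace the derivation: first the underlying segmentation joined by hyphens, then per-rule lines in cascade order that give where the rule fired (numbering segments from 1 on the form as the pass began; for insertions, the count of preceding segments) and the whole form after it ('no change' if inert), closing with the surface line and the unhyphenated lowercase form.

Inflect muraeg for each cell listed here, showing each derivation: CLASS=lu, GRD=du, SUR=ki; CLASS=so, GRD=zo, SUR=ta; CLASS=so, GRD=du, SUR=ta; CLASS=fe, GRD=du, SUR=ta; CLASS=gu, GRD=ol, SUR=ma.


cell CLASS=lu, GRD=du, SUR=ki:
underlying: ki-muraeg-mna-sa
1. e -> o, i -> u / B C0 _: fires at position(s) 7: kimuraogmnasa
2. f -> v, k -> g, p -> b, s -> z, t -> d / _ Z: no change
3. 0 -> i / C _ C #: no change
4. o -> e, u -> i / F C0 _: fires at position(s) 4: kimiraogmnasa
surface: kimiraogmnasa

cell CLASS=so, GRD=zo, SUR=ta:
underlying: u-muraeg-mt-d
1. e -> o, i -> u / B C0 _: fires at position(s) 6: umuraogmtd
2. f -> v, k -> g, p -> b, s -> z, t -> d / _ Z: fires at position(s) 9: umuraogmdd
3. 0 -> i / C _ C #: inserts after position(s) 9: umuraogmdid
4. o -> e, u -> i / F C0 _: no change
surface: umuraogmdid

cell CLASS=so, GRD=du, SUR=ta:
underlying: ki-muraeg-mt-d
1. e -> o, i -> u / B C0 _: fires at position(s) 7: kimuraogmtd
2. f -> v, k -> g, p -> b, s -> z, t -> d / _ Z: fires at position(s) 10: kimuraogmdd
3. 0 -> i / C _ C #: inserts after position(s) 10: kimuraogmdid
4. o -> e, u -> i / F C0 _: fires at position(s) 4: kimiraogmdid
surface: kimiraogmdid

cell CLASS=fe, GRD=du, SUR=ta:
underlying: ki-muraeg-mt-f
1. e -> o, i -> u / B C0 _: fires at position(s) 7: kimuraogmtf
2. f -> v, k -> g, p -> b, s -> z, t -> d / _ Z: no change
3. 0 -> i / C _ C #: inserts after position(s) 10: kimuraogmtif
4. o -> e, u -> i / F C0 _: fires at position(s) 4: kimiraogmtif
surface: kimiraogmtif

cell CLASS=gu, GRD=ol, SUR=ma:
underlying: ru-muraeg-ri-si
1. e -> o, i -> u / B C0 _: fires at position(s) 7: rumuraogrisi
2. f -> v, k -> g, p -> b, s -> z, t -> d / _ Z: no change
3. 0 -> i / C _ C #: no change
4. o -> e, u -> i / F C0 _: no change
surface: rumuraogrisi


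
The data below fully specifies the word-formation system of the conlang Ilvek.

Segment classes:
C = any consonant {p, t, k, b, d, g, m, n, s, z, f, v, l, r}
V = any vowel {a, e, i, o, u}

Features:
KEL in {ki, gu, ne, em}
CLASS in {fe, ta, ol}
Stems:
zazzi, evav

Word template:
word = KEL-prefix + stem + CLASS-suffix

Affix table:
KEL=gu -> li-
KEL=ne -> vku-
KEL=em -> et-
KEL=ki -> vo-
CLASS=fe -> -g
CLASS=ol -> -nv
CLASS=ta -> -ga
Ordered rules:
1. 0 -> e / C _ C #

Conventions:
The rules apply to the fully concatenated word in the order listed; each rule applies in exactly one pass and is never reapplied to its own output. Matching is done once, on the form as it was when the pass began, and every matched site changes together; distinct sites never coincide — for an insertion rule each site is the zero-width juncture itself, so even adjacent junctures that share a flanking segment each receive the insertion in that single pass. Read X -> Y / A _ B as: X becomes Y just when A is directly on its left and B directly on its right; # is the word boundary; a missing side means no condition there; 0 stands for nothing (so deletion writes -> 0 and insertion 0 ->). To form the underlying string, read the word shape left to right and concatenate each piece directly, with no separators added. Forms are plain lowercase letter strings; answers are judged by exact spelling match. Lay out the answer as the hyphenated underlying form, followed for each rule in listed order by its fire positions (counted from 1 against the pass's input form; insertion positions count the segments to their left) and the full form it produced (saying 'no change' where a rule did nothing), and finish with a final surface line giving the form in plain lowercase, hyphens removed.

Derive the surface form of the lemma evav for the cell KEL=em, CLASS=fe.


underlying: et-evav-g
1. 0 -> e / C _ C #: inserts after position(s) 6: etevaveg
surface: etevaveg


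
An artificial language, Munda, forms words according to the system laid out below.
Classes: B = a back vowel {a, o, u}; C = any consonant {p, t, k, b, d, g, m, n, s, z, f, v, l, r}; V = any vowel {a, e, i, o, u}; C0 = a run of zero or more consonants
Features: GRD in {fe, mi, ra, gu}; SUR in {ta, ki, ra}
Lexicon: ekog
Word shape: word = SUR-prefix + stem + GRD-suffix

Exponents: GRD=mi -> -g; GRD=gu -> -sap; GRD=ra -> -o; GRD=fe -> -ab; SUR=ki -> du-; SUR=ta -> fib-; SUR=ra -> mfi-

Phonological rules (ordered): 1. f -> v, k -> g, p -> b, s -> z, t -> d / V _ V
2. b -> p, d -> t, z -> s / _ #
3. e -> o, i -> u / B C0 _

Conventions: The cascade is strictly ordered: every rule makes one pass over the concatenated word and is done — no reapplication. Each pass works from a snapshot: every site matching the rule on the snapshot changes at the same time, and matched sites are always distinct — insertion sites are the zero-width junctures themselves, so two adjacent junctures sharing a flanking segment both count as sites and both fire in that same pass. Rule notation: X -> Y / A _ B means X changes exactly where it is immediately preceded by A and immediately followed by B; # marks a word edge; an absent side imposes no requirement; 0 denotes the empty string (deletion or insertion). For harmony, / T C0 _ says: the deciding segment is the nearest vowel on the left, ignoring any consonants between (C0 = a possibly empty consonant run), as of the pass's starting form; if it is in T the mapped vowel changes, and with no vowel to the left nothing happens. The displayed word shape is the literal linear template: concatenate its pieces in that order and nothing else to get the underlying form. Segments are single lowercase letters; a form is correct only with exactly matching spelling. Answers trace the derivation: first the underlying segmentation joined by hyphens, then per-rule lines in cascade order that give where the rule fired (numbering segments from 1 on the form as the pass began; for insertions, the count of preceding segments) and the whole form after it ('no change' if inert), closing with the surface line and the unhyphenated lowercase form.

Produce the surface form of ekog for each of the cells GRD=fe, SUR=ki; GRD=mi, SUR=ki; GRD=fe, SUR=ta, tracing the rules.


cell GRD=fe, SUR=ki:
underlying: du-ekog-ab
1. f -> v, k -> g, p -> b, s -> z, t -> d / V _ V: fires at position(s) 4: duegogab
2. b -> p, d -> t, z -> s / _ #: fires at position(s) 8: duegogap
3. e -> o, i -> u / B C0 _: fires at position(s) 3: duogogap
surface: duogogap

cell GRD=mi, SUR=ki:
underlying: du-ekog-g
1. f -> v, k -> g, p -> b, s -> z, t -> d / V _ V: fires at position(s) 4: duegogg
2. b -> p, d -> t, z -> s / _ #: no change
3. e -> o, i -> u / B C0 _: fires at position(s) 3: duogogg
surface: duogogg

cell GRD=fe, SUR=ta:
underlying: fib-ekog-ab
1. f -> v, k -> g, p -> b, s -> z, t -> d / V _ V: fires at position(s) 5: fibegogab
2. b -> p, d -> t, z -> s / _ #: fires at position(s) 9: fibegogap
3. e -> o, i -> u / B C0 _: no change
surface: fibegogap


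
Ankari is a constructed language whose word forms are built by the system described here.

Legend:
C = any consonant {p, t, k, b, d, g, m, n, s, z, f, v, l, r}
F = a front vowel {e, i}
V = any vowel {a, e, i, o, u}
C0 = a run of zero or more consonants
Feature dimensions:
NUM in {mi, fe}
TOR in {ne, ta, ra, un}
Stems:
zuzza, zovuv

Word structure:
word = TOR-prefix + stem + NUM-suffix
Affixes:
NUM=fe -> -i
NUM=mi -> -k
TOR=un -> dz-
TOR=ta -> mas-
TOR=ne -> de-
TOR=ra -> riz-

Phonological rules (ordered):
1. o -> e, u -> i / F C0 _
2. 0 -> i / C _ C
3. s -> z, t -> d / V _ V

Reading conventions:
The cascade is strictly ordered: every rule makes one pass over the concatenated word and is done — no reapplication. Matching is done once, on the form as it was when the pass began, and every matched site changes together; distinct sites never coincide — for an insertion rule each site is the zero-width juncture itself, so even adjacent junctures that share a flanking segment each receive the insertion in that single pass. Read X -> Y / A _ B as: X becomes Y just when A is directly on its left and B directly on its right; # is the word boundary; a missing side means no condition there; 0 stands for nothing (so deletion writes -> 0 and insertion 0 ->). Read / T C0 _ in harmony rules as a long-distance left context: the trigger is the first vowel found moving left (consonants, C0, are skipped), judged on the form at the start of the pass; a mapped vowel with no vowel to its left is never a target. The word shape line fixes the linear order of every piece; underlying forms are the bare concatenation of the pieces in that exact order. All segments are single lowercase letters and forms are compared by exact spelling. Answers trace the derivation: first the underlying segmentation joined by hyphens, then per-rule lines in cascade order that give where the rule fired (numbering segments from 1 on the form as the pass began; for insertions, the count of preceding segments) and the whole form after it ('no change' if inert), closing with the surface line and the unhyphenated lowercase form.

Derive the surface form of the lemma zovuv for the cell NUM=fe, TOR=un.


underlying: dz-zovuv-i
1. o -> e, u -> i / F C0 _: no change
2. 0 -> i / C _ C: inserts after position(s) 1, 2: dizizovuvi
3. s -> z, t -> d / V _ V: no change
surface: dizizovuvi
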